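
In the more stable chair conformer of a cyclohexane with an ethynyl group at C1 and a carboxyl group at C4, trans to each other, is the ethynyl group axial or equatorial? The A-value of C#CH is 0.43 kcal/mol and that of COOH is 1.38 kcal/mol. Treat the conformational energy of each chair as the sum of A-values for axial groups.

equatorial

C1 and C4 have opposite parity, so for the trans isomer the two substituents are e,e in one chair and a,a in the other.
Chair I (ethynyl axial, carboxyl axial): E = 1.81 kcal/mol.
Chair II (ethynyl equatorial, carboxyl equatorial): E = 0.00 kcal/mol.
Chair II is the more stable (lower-energy) conformer, and in that chair the ethynyl group is equatorial.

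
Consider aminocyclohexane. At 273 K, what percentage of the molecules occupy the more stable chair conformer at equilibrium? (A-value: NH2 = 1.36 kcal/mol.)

One chair has the amino group axial (E = 1.36 kcal/mol) and the other has it equatorial (E = 0).
ΔG = 1.36 kcal/mol between the two chairs.
K = exp(ΔG/RT) with R = 1.987×10⁻³ kcal mol⁻¹ K⁻¹ and T = 273 K gives K ≈ 12.3.
Fraction in the lower-energy chair = K/(K+1) = 92.5%.

92.5%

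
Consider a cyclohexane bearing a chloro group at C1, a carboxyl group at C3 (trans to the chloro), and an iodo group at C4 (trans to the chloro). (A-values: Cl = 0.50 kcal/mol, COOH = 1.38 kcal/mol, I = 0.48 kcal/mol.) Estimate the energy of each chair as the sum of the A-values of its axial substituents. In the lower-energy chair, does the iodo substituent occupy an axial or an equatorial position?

Chair I (chloro axial, carboxyl equatorial, iodo axial): E = 0.98 kcal/mol.
Chair II (chloro equatorial, carboxyl axial, iodo equatorial): E = 1.38 kcal/mol.
Chair I is the more stable (lower-energy) conformer, and in that chair the iodo group is axial.

axial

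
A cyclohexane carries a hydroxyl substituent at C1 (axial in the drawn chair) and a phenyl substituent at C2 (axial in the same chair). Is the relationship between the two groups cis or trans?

trans

C1 and C2 have opposite parity, so their axial bonds point in opposite directions.
With opposite-parity carbons, two substituents on the same face are one axial and one equatorial; opposite faces give both axial or both equatorial.
Here the groups are axial/axial → opposite face → trans.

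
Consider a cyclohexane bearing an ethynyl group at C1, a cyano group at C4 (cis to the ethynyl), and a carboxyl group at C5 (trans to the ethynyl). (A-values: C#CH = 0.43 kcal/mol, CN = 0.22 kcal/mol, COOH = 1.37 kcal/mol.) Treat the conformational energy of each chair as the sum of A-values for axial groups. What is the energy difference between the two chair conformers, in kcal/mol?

Chair I (ethynyl axial, cyano equatorial, carboxyl equatorial): E = 0.43 kcal/mol.
Chair II (ethynyl equatorial, cyano axial, carboxyl axial): E = 1.59 kcal/mol.
ΔE = 1.59 − 0.43 = 1.16 kcal/mol; chair I is more stable.

1.16 kcal/mol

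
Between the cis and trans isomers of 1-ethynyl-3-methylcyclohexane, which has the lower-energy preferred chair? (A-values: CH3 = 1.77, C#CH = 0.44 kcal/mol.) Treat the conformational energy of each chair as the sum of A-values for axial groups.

At 1,3 positions (parity same): cis → (e,e or a,a); trans → (a,e or e,a).
Best chair for cis: E = 0.00 kcal/mol; best chair for trans: E = 0.44 kcal/mol.
The cis isomer is lower by 0.44 kcal/mol.

cis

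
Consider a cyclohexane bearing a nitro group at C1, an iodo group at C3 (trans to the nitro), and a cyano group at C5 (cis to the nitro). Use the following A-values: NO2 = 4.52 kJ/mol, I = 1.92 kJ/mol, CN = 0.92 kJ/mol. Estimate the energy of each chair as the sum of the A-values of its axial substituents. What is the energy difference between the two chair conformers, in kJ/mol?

3.52 kJ/mol

Chair I (nitro axial, iodo equatorial, cyano axial): E = 5.44 kJ/mol.
Chair II (nitro equatorial, iodo axial, cyano equatorial): E = 1.92 kJ/mol.
ΔE = 5.44 − 1.92 = 3.52 kJ/mol; chair II is more stable.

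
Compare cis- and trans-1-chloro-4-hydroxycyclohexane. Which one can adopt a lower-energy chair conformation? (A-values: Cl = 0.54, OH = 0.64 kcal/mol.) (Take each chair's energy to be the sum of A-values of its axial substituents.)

At 1,4 positions (parity opposite): cis → (a,e or e,a); trans → (e,e or a,a).
Best chair for cis: E = 0.54 kcal/mol; best chair for trans: E = 0.00 kcal/mol.
The trans isomer is lower by 0.54 kcal/mol.

trans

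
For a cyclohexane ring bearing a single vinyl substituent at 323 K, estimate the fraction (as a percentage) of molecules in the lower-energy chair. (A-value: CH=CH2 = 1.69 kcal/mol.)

93.3%

One chair has the vinyl group axial (E = 1.69 kcal/mol) and the other has it equatorial (E = 0).
ΔG = 1.69 kcal/mol between the two chairs.
K = exp(ΔG/RT) with R = 1.987×10⁻³ kcal mol⁻¹ K⁻¹ and T = 323 K gives K ≈ 13.9.
Fraction in the lower-energy chair = K/(K+1) = 93.3%.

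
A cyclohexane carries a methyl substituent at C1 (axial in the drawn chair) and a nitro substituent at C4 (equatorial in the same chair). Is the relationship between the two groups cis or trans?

cis

C1 and C4 have opposite parity, so their axial bonds point in opposite directions.
With opposite-parity carbons, two substituents on the same face are one axial and one equatorial; opposite faces give both axial or both equatorial.
Here the groups are axial/equatorial → same face → cis.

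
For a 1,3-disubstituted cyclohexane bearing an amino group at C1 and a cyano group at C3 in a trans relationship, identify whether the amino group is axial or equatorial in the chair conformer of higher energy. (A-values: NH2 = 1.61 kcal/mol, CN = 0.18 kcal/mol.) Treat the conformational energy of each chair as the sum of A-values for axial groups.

C1 and C3 have the same parity, so for the trans isomer the two substituents are one axial and one equatorial in each chair.
Chair I (amino axial, cyano equatorial): E = 1.61 kcal/mol.
Chair II (amino equatorial, cyano axial): E = 0.18 kcal/mol.
Chair I is the less stable (higher-energy) conformer, and in that chair the amino group is axial.

axial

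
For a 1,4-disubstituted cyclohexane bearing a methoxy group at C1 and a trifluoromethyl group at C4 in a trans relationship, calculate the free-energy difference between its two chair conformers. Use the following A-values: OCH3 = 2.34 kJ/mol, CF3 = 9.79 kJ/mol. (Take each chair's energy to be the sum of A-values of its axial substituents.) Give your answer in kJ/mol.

C1 and C4 have opposite parity, so for the trans isomer the two substituents are e,e in one chair and a,a in the other.
Chair I (methoxy axial, trifluoromethyl axial): E = 12.13 kJ/mol.
Chair II (methoxy equatorial, trifluoromethyl equatorial): E = 0.00 kJ/mol.
ΔE = 12.13 − 0.00 = 12.13 kJ/mol; chair II is more stable.

12.13 kJ/mol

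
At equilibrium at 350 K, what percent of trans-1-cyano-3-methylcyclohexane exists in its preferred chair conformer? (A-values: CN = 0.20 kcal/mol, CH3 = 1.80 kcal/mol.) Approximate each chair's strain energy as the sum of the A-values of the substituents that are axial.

90.9%

C1 and C3 have the same parity, so for the trans isomer the two substituents are one axial and one equatorial in each chair.
Chair I (cyano axial, methyl equatorial): E = 0.20 kcal/mol; chair II (cyano equatorial, methyl axial): E = 1.80 kcal/mol.
ΔG = 1.60 kcal/mol between the two chairs.
K = exp(ΔG/RT) with R = 1.987×10⁻³ kcal mol⁻¹ K⁻¹ and T = 350 K gives K ≈ 9.98.
Fraction in the lower-energy chair = K/(K+1) = 90.9%.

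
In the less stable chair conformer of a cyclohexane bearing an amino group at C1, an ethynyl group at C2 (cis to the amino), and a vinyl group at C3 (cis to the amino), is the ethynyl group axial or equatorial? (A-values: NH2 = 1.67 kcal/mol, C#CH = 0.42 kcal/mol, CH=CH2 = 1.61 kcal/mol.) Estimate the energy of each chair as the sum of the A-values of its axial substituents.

equatorial

Chair I (amino axial, ethynyl equatorial, vinyl axial): E = 3.28 kcal/mol.
Chair II (amino equatorial, ethynyl axial, vinyl equatorial): E = 0.42 kcal/mol.
Chair I is the less stable (higher-energy) conformer, and in that chair the ethynyl group is equatorial.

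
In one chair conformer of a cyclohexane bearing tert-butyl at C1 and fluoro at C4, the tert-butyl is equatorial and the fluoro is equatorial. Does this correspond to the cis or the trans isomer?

trans

C1 and C4 have opposite parity, so their axial bonds point in opposite directions.
With opposite-parity carbons, two substituents on the same face are one axial and one equatorial; opposite faces give both axial or both equatorial.
Here the groups are equatorial/equatorial → opposite face → trans.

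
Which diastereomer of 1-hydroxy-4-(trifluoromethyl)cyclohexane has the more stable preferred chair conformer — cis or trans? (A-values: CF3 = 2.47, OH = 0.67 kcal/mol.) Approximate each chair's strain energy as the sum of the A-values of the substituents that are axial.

trans

At 1,4 positions (parity opposite): cis → (a,e or e,a); trans → (e,e or a,a).
Best chair for cis: E = 0.67 kcal/mol; best chair for trans: E = 0.00 kcal/mol.
The trans isomer is lower by 0.67 kcal/mol.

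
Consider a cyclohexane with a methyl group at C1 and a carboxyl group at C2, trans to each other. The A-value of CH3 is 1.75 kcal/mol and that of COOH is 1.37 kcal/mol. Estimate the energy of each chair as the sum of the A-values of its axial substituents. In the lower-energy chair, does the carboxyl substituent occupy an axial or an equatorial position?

equatorial

C1 and C2 have opposite parity, so for the trans isomer the two substituents are e,e in one chair and a,a in the other.
Chair I (methyl axial, carboxyl axial): E = 3.12 kcal/mol.
Chair II (methyl equatorial, carboxyl equatorial): E = 0.00 kcal/mol.
Chair II is the more stable (lower-energy) conformer, and in that chair the carboxyl group is equatorial.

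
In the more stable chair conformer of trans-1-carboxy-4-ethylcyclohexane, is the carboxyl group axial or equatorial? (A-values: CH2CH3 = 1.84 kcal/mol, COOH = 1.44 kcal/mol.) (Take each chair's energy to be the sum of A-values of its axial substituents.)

C1 and C4 have opposite parity, so for the trans isomer the two substituents are e,e in one chair and a,a in the other.
Chair I (ethyl axial, carboxyl axial): E = 3.28 kcal/mol.
Chair II (ethyl equatorial, carboxyl equatorial): E = 0.00 kcal/mol.
Chair II is the more stable (lower-energy) conformer, and in that chair the carboxyl group is equatorial.

equatorial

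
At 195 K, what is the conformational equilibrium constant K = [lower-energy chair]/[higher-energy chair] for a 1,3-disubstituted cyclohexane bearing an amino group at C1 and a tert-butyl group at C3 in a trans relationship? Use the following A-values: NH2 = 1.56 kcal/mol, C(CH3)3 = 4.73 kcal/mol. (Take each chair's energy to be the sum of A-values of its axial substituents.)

C1 and C3 have the same parity, so for the trans isomer the two substituents are one axial and one equatorial in each chair.
Chair I (amino axial, tert-butyl equatorial): E = 1.56 kcal/mol; chair II (amino equatorial, tert-butyl axial): E = 4.73 kcal/mol.
ΔG = 3.17 kcal/mol between the two chairs.
K = exp(ΔG/RT) with R = 1.987×10⁻³ kcal mol⁻¹ K⁻¹ and T = 195 K gives K ≈ 3.57e+03.

K ≈ 3574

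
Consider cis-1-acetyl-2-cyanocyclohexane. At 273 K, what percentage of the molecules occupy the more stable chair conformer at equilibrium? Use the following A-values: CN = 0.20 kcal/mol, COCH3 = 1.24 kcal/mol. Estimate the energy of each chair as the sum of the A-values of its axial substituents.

87.2%

C1 and C2 have opposite parity, so for the cis isomer the two substituents are one axial and one equatorial in each chair.
Chair I (cyano axial, acetyl equatorial): E = 0.20 kcal/mol; chair II (cyano equatorial, acetyl axial): E = 1.24 kcal/mol.
ΔG = 1.04 kcal/mol between the two chairs.
K = exp(ΔG/RT) with R = 1.987×10⁻³ kcal mol⁻¹ K⁻¹ and T = 273 K gives K ≈ 6.8.
Fraction in the lower-energy chair = K/(K+1) = 87.2%.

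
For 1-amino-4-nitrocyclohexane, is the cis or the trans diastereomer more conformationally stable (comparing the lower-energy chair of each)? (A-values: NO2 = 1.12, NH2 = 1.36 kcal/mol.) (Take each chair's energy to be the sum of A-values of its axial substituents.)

trans

At 1,4 positions (parity opposite): cis → (a,e or e,a); trans → (e,e or a,a).
Best chair for cis: E = 1.12 kcal/mol; best chair for trans: E = 0.00 kcal/mol.
The trans isomer is lower by 1.12 kcal/mol.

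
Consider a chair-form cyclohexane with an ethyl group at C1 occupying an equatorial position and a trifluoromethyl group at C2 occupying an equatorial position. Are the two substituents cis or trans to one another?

C1 and C2 have opposite parity, so their axial bonds point in opposite directions.
With opposite-parity carbons, two substituents on the same face are one axial and one equatorial; opposite faces give both axial or both equatorial.
Here the groups are equatorial/equatorial → opposite face → trans.

trans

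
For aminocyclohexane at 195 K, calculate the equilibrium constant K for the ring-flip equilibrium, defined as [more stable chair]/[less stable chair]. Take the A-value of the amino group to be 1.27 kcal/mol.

One chair has the amino group axial (E = 1.27 kcal/mol) and the other has it equatorial (E = 0).
ΔG = 1.27 kcal/mol between the two chairs.
K = exp(ΔG/RT) with R = 1.987×10⁻³ kcal mol⁻¹ K⁻¹ and T = 195 K gives K ≈ 26.5.

K ≈ 26.5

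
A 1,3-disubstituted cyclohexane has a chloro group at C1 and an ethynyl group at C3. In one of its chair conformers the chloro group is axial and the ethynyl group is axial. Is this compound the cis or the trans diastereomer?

C1 and C3 have the same parity, so their axial bonds point in the same direction.
With same-parity carbons, two substituents on the same face are both axial or both equatorial; opposite faces give one of each.
Here the groups are axial/axial → same face → cis.

cis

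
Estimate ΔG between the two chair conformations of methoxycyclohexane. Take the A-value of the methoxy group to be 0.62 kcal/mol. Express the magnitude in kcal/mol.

A monosubstituted cyclohexane has one chair with the methoxy group axial (E = A = 0.62 kcal/mol) and one with it equatorial (E = 0).
ΔE = 0.62 − 0 = 0.62 kcal/mol.

0.62 kcal/mol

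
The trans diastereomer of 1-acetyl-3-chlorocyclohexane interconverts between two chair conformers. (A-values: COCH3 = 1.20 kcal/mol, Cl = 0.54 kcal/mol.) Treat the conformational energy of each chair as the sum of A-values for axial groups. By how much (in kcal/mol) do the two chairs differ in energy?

0.66 kcal/mol

C1 and C3 have the same parity, so for the trans isomer the two substituents are one axial and one equatorial in each chair.
Chair I (acetyl axial, chloro equatorial): E = 1.20 kcal/mol.
Chair II (acetyl equatorial, chloro axial): E = 0.54 kcal/mol.
ΔE = 1.20 − 0.54 = 0.66 kcal/mol; chair II is more stable.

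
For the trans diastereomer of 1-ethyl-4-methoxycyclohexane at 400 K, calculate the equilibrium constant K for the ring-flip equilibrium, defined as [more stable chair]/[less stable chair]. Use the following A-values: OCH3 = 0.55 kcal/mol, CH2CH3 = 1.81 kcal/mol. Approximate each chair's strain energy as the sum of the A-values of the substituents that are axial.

C1 and C4 have opposite parity, so for the trans isomer the two substituents are e,e in one chair and a,a in the other.
Chair I (methoxy axial, ethyl axial): E = 2.36 kcal/mol; chair II (methoxy equatorial, ethyl equatorial): E = 0.00 kcal/mol.
ΔG = 2.36 kcal/mol between the two chairs.
K = exp(ΔG/RT) with R = 1.987×10⁻³ kcal mol⁻¹ K⁻¹ and T = 400 K gives K ≈ 19.5.

K ≈ 19.5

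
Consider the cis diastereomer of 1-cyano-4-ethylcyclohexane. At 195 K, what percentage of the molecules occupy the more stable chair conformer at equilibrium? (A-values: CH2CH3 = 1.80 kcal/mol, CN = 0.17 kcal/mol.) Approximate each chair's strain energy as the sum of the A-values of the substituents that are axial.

C1 and C4 have opposite parity, so for the cis isomer the two substituents are one axial and one equatorial in each chair.
Chair I (ethyl axial, cyano equatorial): E = 1.80 kcal/mol; chair II (ethyl equatorial, cyano axial): E = 0.17 kcal/mol.
ΔG = 1.63 kcal/mol between the two chairs.
K = exp(ΔG/RT) with R = 1.987×10⁻³ kcal mol⁻¹ K⁻¹ and T = 195 K gives K ≈ 67.1.
Fraction in the lower-energy chair = K/(K+1) = 98.5%.

98.5%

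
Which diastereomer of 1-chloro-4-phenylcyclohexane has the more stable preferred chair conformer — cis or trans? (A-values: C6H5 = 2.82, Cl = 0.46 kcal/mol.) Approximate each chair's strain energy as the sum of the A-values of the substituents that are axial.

trans

At 1,4 positions (parity opposite): cis → (a,e or e,a); trans → (e,e or a,a).
Best chair for cis: E = 0.46 kcal/mol; best chair for trans: E = 0.00 kcal/mol.
The trans isomer is lower by 0.46 kcal/mol.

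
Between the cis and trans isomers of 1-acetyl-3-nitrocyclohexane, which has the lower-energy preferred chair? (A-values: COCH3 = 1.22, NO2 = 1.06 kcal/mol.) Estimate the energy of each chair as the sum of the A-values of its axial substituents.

cis

At 1,3 positions (parity same): cis → (e,e or a,a); trans → (a,e or e,a).
Best chair for cis: E = 0.00 kcal/mol; best chair for trans: E = 1.06 kcal/mol.
The cis isomer is lower by 1.06 kcal/mol.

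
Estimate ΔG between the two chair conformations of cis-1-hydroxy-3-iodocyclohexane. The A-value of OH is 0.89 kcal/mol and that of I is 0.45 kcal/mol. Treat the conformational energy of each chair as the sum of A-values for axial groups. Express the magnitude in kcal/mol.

1.34 kcal/mol

C1 and C3 have the same parity, so for the cis isomer the two substituents are e,e in one chair and a,a in the other.
Chair I (hydroxyl axial, iodo axial): E = 1.34 kcal/mol.
Chair II (hydroxyl equatorial, iodo equatorial): E = 0.00 kcal/mol.
ΔE = 1.34 − 0.00 = 1.34 kcal/mol; chair II is more stable.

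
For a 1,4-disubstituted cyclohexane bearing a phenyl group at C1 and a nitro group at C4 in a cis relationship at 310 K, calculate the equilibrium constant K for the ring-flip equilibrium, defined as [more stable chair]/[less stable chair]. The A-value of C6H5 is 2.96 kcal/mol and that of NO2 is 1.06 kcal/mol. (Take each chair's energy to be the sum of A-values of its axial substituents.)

K ≈ 21.9

C1 and C4 have opposite parity, so for the cis isomer the two substituents are one axial and one equatorial in each chair.
Chair I (phenyl axial, nitro equatorial): E = 2.96 kcal/mol; chair II (phenyl equatorial, nitro axial): E = 1.06 kcal/mol.
ΔG = 1.90 kcal/mol between the two chairs.
K = exp(ΔG/RT) with R = 1.987×10⁻³ kcal mol⁻¹ K⁻¹ and T = 310 K gives K ≈ 21.9.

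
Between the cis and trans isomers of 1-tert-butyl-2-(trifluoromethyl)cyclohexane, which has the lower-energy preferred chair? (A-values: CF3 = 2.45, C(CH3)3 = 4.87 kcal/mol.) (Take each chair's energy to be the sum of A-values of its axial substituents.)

trans

At 1,2 positions (parity opposite): cis → (a,e or e,a); trans → (e,e or a,a).
Best chair for cis: E = 2.45 kcal/mol; best chair for trans: E = 0.00 kcal/mol.
The trans isomer is lower by 2.45 kcal/mol.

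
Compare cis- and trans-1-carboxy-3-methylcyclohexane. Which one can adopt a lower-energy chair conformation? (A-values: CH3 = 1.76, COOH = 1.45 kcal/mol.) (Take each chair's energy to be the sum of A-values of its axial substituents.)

At 1,3 positions (parity same): cis → (e,e or a,a); trans → (a,e or e,a).
Best chair for cis: E = 0.00 kcal/mol; best chair for trans: E = 1.45 kcal/mol.
The cis isomer is lower by 1.45 kcal/mol.

cis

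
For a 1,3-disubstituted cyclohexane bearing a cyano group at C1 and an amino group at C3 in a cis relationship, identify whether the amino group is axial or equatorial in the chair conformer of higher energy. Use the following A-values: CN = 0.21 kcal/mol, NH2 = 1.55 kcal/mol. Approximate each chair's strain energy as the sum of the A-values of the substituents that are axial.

axial

C1 and C3 have the same parity, so for the cis isomer the two substituents are e,e in one chair and a,a in the other.
Chair I (cyano axial, amino axial): E = 1.76 kcal/mol.
Chair II (cyano equatorial, amino equatorial): E = 0.00 kcal/mol.
Chair I is the less stable (higher-energy) conformer, and in that chair the amino group is axial.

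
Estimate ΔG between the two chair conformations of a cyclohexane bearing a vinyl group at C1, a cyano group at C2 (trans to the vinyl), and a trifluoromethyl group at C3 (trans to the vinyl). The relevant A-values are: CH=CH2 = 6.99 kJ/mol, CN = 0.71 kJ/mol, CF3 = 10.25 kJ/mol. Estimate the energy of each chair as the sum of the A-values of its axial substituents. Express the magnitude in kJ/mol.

2.55 kJ/mol

Chair I (vinyl axial, cyano axial, trifluoromethyl equatorial): E = 7.70 kJ/mol.
Chair II (vinyl equatorial, cyano equatorial, trifluoromethyl axial): E = 10.25 kJ/mol.
ΔE = 10.25 − 7.70 = 2.55 kJ/mol; chair I is more stable.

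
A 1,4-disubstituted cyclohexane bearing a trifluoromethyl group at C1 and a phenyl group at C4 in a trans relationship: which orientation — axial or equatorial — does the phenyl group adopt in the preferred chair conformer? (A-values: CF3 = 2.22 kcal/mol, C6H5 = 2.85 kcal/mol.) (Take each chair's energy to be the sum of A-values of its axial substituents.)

C1 and C4 have opposite parity, so for the trans isomer the two substituents are e,e in one chair and a,a in the other.
Chair I (trifluoromethyl axial, phenyl axial): E = 5.07 kcal/mol.
Chair II (trifluoromethyl equatorial, phenyl equatorial): E = 0.00 kcal/mol.
Chair II is the more stable (lower-energy) conformer, and in that chair the phenyl group is equatorial.

equatorial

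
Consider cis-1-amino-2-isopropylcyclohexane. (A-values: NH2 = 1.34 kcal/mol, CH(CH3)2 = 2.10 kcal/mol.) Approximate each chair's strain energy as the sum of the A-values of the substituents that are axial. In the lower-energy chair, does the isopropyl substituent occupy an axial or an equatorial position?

C1 and C2 have opposite parity, so for the cis isomer the two substituents are one axial and one equatorial in each chair.
Chair I (amino axial, isopropyl equatorial): E = 1.34 kcal/mol.
Chair II (amino equatorial, isopropyl axial): E = 2.10 kcal/mol.
Chair I is the more stable (lower-energy) conformer, and in that chair the isopropyl group is equatorial.

equatorial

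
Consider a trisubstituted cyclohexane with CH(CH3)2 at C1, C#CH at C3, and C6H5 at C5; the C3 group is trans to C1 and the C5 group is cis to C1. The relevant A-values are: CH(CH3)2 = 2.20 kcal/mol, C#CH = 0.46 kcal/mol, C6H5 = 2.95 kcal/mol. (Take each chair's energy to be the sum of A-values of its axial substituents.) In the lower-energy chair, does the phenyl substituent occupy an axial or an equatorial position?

equatorial

Chair I (isopropyl axial, ethynyl equatorial, phenyl axial): E = 5.15 kcal/mol.
Chair II (isopropyl equatorial, ethynyl axial, phenyl equatorial): E = 0.46 kcal/mol.
Chair II is the more stable (lower-energy) conformer, and in that chair the phenyl group is equatorial.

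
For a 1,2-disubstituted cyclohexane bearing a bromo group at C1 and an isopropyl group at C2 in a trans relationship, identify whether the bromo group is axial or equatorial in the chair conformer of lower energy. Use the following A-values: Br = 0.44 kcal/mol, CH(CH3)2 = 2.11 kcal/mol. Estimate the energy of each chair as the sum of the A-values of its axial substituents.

C1 and C2 have opposite parity, so for the trans isomer the two substituents are e,e in one chair and a,a in the other.
Chair I (bromo axial, isopropyl axial): E = 2.55 kcal/mol.
Chair II (bromo equatorial, isopropyl equatorial): E = 0.00 kcal/mol.
Chair II is the more stable (lower-energy) conformer, and in that chair the bromo group is equatorial.

equatorial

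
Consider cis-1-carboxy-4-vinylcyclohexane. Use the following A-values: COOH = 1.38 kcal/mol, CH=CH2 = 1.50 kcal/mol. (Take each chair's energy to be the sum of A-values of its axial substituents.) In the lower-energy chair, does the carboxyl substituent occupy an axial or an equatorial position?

C1 and C4 have opposite parity, so for the cis isomer the two substituents are one axial and one equatorial in each chair.
Chair I (carboxyl axial, vinyl equatorial): E = 1.38 kcal/mol.
Chair II (carboxyl equatorial, vinyl axial): E = 1.50 kcal/mol.
Chair I is the more stable (lower-energy) conformer, and in that chair the carboxyl group is axial.

axial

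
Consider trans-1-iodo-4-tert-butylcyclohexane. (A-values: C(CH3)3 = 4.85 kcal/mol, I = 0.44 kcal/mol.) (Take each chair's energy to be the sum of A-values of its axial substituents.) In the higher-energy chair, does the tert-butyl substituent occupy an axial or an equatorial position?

axial

C1 and C4 have opposite parity, so for the trans isomer the two substituents are e,e in one chair and a,a in the other.
Chair I (tert-butyl axial, iodo axial): E = 5.29 kcal/mol.
Chair II (tert-butyl equatorial, iodo equatorial): E = 0.00 kcal/mol.
Chair I is the less stable (higher-energy) conformer, and in that chair the tert-butyl group is axial.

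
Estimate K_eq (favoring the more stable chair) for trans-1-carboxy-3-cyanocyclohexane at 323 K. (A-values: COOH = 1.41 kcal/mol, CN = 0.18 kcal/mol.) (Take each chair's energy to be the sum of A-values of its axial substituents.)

K ≈ 6.80

C1 and C3 have the same parity, so for the trans isomer the two substituents are one axial and one equatorial in each chair.
Chair I (carboxyl axial, cyano equatorial): E = 1.41 kcal/mol; chair II (carboxyl equatorial, cyano axial): E = 0.18 kcal/mol.
ΔG = 1.23 kcal/mol between the two chairs.
K = exp(ΔG/RT) with R = 1.987×10⁻³ kcal mol⁻¹ K⁻¹ and T = 323 K gives K ≈ 6.8.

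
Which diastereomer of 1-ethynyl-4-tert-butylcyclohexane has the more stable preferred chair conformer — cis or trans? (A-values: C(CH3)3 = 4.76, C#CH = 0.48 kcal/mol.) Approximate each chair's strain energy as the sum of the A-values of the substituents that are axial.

At 1,4 positions (parity opposite): cis → (a,e or e,a); trans → (e,e or a,a).
Best chair for cis: E = 0.48 kcal/mol; best chair for trans: E = 0.00 kcal/mol.
The trans isomer is lower by 0.48 kcal/mol.

trans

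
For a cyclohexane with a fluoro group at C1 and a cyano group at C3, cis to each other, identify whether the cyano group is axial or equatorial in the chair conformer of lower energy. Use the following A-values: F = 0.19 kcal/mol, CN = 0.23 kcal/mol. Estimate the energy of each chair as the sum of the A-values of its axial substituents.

equatorial

C1 and C3 have the same parity, so for the cis isomer the two substituents are e,e in one chair and a,a in the other.
Chair I (fluoro axial, cyano axial): E = 0.42 kcal/mol.
Chair II (fluoro equatorial, cyano equatorial): E = 0.00 kcal/mol.
Chair II is the more stable (lower-energy) conformer, and in that chair the cyano group is equatorial.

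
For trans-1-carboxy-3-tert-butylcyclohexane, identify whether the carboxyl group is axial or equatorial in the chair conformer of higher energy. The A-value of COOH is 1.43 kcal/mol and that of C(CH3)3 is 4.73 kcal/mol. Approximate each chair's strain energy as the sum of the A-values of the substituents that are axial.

C1 and C3 have the same parity, so for the trans isomer the two substituents are one axial and one equatorial in each chair.
Chair I (carboxyl axial, tert-butyl equatorial): E = 1.43 kcal/mol.
Chair II (carboxyl equatorial, tert-butyl axial): E = 4.73 kcal/mol.
Chair II is the less stable (higher-energy) conformer, and in that chair the carboxyl group is equatorial.

equatorial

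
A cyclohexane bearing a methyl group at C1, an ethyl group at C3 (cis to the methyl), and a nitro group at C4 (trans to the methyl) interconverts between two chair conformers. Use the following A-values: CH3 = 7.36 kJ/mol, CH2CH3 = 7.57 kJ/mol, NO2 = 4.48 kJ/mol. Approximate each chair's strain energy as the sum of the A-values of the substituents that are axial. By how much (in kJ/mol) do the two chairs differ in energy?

19.41 kJ/mol

Chair I (methyl axial, ethyl axial, nitro axial): E = 19.41 kJ/mol.
Chair II (methyl equatorial, ethyl equatorial, nitro equatorial): E = 0.00 kJ/mol.
ΔE = 19.41 − 0.00 = 19.41 kJ/mol; chair II is more stable.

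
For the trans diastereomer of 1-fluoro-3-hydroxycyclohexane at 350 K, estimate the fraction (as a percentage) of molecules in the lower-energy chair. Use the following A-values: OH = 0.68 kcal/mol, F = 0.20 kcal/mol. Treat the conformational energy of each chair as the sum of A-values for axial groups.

66.6%

C1 and C3 have the same parity, so for the trans isomer the two substituents are one axial and one equatorial in each chair.
Chair I (hydroxyl axial, fluoro equatorial): E = 0.68 kcal/mol; chair II (hydroxyl equatorial, fluoro axial): E = 0.20 kcal/mol.
ΔG = 0.48 kcal/mol between the two chairs.
K = exp(ΔG/RT) with R = 1.987×10⁻³ kcal mol⁻¹ K⁻¹ and T = 350 K gives K ≈ 1.99.
Fraction in the lower-energy chair = K/(K+1) = 66.6%.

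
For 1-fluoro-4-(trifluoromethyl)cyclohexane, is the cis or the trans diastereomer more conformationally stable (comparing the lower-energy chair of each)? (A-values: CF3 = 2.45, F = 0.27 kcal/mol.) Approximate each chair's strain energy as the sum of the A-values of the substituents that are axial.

At 1,4 positions (parity opposite): cis → (a,e or e,a); trans → (e,e or a,a).
Best chair for cis: E = 0.27 kcal/mol; best chair for trans: E = 0.00 kcal/mol.
The trans isomer is lower by 0.27 kcal/mol.

trans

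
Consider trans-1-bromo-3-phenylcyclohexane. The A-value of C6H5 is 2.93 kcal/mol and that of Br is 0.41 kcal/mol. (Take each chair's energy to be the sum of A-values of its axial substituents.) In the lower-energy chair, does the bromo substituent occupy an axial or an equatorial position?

axial

C1 and C3 have the same parity, so for the trans isomer the two substituents are one axial and one equatorial in each chair.
Chair I (phenyl axial, bromo equatorial): E = 2.93 kcal/mol.
Chair II (phenyl equatorial, bromo axial): E = 0.41 kcal/mol.
Chair II is the more stable (lower-energy) conformer, and in that chair the bromo group is axial.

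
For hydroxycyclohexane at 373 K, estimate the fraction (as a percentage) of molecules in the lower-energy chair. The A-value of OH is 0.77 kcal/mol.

73.9%

One chair has the hydroxyl group axial (E = 0.77 kcal/mol) and the other has it equatorial (E = 0).
ΔG = 0.77 kcal/mol between the two chairs.
K = exp(ΔG/RT) with R = 1.987×10⁻³ kcal mol⁻¹ K⁻¹ and T = 373 K gives K ≈ 2.83.
Fraction in the lower-energy chair = K/(K+1) = 73.9%.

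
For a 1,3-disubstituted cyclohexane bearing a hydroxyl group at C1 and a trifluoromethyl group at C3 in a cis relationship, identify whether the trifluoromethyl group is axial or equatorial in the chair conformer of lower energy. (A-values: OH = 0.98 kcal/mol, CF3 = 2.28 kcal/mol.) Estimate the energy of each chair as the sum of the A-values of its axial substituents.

C1 and C3 have the same parity, so for the cis isomer the two substituents are e,e in one chair and a,a in the other.
Chair I (hydroxyl axial, trifluoromethyl axial): E = 3.26 kcal/mol.
Chair II (hydroxyl equatorial, trifluoromethyl equatorial): E = 0.00 kcal/mol.
Chair II is the more stable (lower-energy) conformer, and in that chair the trifluoromethyl group is equatorial.

equatorial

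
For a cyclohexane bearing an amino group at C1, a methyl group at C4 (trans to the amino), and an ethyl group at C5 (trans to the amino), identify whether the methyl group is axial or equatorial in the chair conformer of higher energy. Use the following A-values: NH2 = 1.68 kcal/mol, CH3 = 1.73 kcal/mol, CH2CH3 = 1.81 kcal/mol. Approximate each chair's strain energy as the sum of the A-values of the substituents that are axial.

axial

Chair I (amino axial, methyl axial, ethyl equatorial): E = 3.41 kcal/mol.
Chair II (amino equatorial, methyl equatorial, ethyl axial): E = 1.81 kcal/mol.
Chair I is the less stable (higher-energy) conformer, and in that chair the methyl group is axial.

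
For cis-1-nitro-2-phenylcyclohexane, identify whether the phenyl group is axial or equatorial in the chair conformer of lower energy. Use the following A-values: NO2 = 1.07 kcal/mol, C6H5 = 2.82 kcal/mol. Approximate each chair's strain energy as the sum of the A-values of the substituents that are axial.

C1 and C2 have opposite parity, so for the cis isomer the two substituents are one axial and one equatorial in each chair.
Chair I (nitro axial, phenyl equatorial): E = 1.07 kcal/mol.
Chair II (nitro equatorial, phenyl axial): E = 2.82 kcal/mol.
Chair I is the more stable (lower-energy) conformer, and in that chair the phenyl group is equatorial.

equatorial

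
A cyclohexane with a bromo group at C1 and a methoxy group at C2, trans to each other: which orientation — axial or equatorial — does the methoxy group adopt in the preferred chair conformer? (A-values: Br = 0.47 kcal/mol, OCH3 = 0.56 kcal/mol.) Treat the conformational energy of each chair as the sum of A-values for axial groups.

equatorial

C1 and C2 have opposite parity, so for the trans isomer the two substituents are e,e in one chair and a,a in the other.
Chair I (bromo axial, methoxy axial): E = 1.03 kcal/mol.
Chair II (bromo equatorial, methoxy equatorial): E = 0.00 kcal/mol.
Chair II is the more stable (lower-energy) conformer, and in that chair the methoxy group is equatorial.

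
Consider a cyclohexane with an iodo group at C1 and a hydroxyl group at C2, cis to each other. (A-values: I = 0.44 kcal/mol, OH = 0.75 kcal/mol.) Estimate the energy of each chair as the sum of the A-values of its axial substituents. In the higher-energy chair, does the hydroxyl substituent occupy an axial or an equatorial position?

axial

C1 and C2 have opposite parity, so for the cis isomer the two substituents are one axial and one equatorial in each chair.
Chair I (iodo axial, hydroxyl equatorial): E = 0.44 kcal/mol.
Chair II (iodo equatorial, hydroxyl axial): E = 0.75 kcal/mol.
Chair II is the less stable (higher-energy) conformer, and in that chair the hydroxyl group is axial.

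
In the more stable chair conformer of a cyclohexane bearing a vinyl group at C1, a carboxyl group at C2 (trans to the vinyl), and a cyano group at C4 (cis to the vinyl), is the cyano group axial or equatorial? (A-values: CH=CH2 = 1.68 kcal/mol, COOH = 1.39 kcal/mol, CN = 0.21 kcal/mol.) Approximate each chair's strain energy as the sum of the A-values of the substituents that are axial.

axial

Chair I (vinyl axial, carboxyl axial, cyano equatorial): E = 3.07 kcal/mol.
Chair II (vinyl equatorial, carboxyl equatorial, cyano axial): E = 0.21 kcal/mol.
Chair II is the more stable (lower-energy) conformer, and in that chair the cyano group is axial.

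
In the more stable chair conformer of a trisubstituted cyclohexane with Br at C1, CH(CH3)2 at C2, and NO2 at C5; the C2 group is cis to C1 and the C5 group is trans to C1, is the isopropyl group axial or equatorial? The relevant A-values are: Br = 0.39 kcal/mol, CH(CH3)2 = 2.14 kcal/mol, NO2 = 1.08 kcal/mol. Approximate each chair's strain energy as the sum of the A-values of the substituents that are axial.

Chair I (bromo axial, isopropyl equatorial, nitro equatorial): E = 0.39 kcal/mol.
Chair II (bromo equatorial, isopropyl axial, nitro axial): E = 3.22 kcal/mol.
Chair I is the more stable (lower-energy) conformer, and in that chair the isopropyl group is equatorial.

equatorial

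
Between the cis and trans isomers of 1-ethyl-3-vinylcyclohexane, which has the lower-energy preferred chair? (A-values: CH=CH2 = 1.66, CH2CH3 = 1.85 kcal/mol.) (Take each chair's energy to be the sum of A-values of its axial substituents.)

At 1,3 positions (parity same): cis → (e,e or a,a); trans → (a,e or e,a).
Best chair for cis: E = 0.00 kcal/mol; best chair for trans: E = 1.66 kcal/mol.
The cis isomer is lower by 1.66 kcal/mol.

cis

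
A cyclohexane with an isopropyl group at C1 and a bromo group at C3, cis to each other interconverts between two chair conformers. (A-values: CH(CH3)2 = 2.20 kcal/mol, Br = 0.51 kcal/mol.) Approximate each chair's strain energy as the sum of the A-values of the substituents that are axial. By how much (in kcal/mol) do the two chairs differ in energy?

C1 and C3 have the same parity, so for the cis isomer the two substituents are e,e in one chair and a,a in the other.
Chair I (isopropyl axial, bromo axial): E = 2.71 kcal/mol.
Chair II (isopropyl equatorial, bromo equatorial): E = 0.00 kcal/mol.
ΔE = 2.71 − 0.00 = 2.71 kcal/mol; chair II is more stable.

2.71 kcal/mol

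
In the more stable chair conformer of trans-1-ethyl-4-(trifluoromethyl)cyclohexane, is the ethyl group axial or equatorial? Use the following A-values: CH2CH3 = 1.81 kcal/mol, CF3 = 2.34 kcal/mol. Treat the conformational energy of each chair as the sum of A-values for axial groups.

C1 and C4 have opposite parity, so for the trans isomer the two substituents are e,e in one chair and a,a in the other.
Chair I (ethyl axial, trifluoromethyl axial): E = 4.15 kcal/mol.
Chair II (ethyl equatorial, trifluoromethyl equatorial): E = 0.00 kcal/mol.
Chair II is the more stable (lower-energy) conformer, and in that chair the ethyl group is equatorial.

equatorial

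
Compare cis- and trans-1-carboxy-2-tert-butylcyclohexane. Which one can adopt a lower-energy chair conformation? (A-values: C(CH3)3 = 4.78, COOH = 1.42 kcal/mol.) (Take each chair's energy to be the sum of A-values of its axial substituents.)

trans

At 1,2 positions (parity opposite): cis → (a,e or e,a); trans → (e,e or a,a).
Best chair for cis: E = 1.42 kcal/mol; best chair for trans: E = 0.00 kcal/mol.
The trans isomer is lower by 1.42 kcal/mol.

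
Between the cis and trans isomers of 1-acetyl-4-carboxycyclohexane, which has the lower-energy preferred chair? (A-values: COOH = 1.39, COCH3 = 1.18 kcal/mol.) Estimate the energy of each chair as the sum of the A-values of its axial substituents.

At 1,4 positions (parity opposite): cis → (a,e or e,a); trans → (e,e or a,a).
Best chair for cis: E = 1.18 kcal/mol; best chair for trans: E = 0.00 kcal/mol.
The trans isomer is lower by 1.18 kcal/mol.

trans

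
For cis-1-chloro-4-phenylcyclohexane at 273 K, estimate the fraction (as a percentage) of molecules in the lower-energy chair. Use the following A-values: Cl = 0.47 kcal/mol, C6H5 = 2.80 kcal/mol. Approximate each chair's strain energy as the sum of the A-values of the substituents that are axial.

98.7%

C1 and C4 have opposite parity, so for the cis isomer the two substituents are one axial and one equatorial in each chair.
Chair I (chloro axial, phenyl equatorial): E = 0.47 kcal/mol; chair II (chloro equatorial, phenyl axial): E = 2.80 kcal/mol.
ΔG = 2.33 kcal/mol between the two chairs.
K = exp(ΔG/RT) with R = 1.987×10⁻³ kcal mol⁻¹ K⁻¹ and T = 273 K gives K ≈ 73.4.
Fraction in the lower-energy chair = K/(K+1) = 98.7%.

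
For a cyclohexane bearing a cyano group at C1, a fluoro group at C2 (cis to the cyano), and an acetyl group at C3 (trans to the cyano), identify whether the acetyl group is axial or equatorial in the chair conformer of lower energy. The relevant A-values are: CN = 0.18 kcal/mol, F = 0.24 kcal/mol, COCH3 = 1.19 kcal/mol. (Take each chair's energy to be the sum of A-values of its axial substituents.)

Chair I (cyano axial, fluoro equatorial, acetyl equatorial): E = 0.18 kcal/mol.
Chair II (cyano equatorial, fluoro axial, acetyl axial): E = 1.43 kcal/mol.
Chair I is the more stable (lower-energy) conformer, and in that chair the acetyl group is equatorial.

equatorial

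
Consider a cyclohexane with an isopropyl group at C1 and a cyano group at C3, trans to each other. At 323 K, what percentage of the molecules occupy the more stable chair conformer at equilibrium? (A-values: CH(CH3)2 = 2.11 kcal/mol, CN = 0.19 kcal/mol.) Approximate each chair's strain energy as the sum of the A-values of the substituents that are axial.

C1 and C3 have the same parity, so for the trans isomer the two substituents are one axial and one equatorial in each chair.
Chair I (isopropyl axial, cyano equatorial): E = 2.11 kcal/mol; chair II (isopropyl equatorial, cyano axial): E = 0.19 kcal/mol.
ΔG = 1.92 kcal/mol between the two chairs.
K = exp(ΔG/RT) with R = 1.987×10⁻³ kcal mol⁻¹ K⁻¹ and T = 323 K gives K ≈ 19.9.
Fraction in the lower-energy chair = K/(K+1) = 95.2%.

95.2%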